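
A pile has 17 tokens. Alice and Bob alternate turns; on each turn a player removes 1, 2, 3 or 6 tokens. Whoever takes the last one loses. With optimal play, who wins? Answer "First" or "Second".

Second

Compute winning (W) and losing (L) positions by backward induction:
i:   0  1  2  3  4  5  6  7  8  9 10 11 12 13 14 15 16 17
     W  L  W  W  W  L  W  W  W  L  W  W  W  L  W  W  W  L
Position 17 is L, so the second player wins.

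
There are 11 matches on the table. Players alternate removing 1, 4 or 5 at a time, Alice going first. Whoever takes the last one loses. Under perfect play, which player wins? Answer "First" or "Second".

Second

i:   0  1  2  3  4  5  6  7  8  9 10 11
     W  L  W  L  W  W  W  W  W  L  W  L
Position 11 is L, so the second player wins.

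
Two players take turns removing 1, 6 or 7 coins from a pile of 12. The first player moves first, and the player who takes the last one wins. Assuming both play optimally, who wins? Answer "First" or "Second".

Second

i:   0  1  2  3  4  5  6  7  8  9 10 11 12
     L  W  L  W  L  W  W  W  W  W  W  W  L
Position 12 is L, so the second player wins.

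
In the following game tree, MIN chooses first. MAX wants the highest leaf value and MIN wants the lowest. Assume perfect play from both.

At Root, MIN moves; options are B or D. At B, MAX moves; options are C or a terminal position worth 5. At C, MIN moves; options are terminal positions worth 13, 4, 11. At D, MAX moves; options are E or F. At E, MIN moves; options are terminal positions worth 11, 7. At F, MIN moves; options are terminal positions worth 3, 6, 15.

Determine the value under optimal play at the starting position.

5

C (MIN): min(13, 4, 11) = 4
B (MAX): max(4, 5) = 5
E (MIN): min(11, 7) = 7
F (MIN): min(3, 6, 15) = 3
D (MAX): max(7, 3) = 7
Root (MIN): min(5, 7) = 5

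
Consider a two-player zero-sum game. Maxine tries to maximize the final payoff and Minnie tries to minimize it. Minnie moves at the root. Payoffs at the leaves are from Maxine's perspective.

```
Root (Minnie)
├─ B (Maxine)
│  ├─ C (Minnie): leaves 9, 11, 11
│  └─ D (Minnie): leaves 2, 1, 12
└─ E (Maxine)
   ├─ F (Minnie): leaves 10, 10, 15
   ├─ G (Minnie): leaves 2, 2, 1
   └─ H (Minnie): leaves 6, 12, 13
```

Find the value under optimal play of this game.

C (Minnie): min(9, 11, 11) = 9
D (Minnie): min(2, 1, 12) = 1
B (Maxine): max(9, 1) = 9
F (Minnie): min(10, 10, 15) = 10
G (Minnie): min(2, 2, 1) = 1
H (Minnie): min(6, 12, 13) = 6
E (Maxine): max(10, 1, 6) = 10
Root (Minnie): min(9, 10) = 9

9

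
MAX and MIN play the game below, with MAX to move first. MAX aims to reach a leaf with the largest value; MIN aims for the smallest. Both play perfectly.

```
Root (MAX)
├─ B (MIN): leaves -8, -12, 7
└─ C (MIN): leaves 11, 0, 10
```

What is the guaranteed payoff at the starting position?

0

B (MIN): min(-8, -12, 7) = -12
C (MIN): min(11, 0, 10) = 0
Root (MAX): max(-12, 0) = 0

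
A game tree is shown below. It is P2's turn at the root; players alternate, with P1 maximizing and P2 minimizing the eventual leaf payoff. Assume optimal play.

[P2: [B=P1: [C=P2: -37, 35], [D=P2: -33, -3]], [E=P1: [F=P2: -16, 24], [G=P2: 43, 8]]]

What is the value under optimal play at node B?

-33

C: min(-37, 35) = -37
D: min(-33, -3) = -33
B: max(-37, -33) = -33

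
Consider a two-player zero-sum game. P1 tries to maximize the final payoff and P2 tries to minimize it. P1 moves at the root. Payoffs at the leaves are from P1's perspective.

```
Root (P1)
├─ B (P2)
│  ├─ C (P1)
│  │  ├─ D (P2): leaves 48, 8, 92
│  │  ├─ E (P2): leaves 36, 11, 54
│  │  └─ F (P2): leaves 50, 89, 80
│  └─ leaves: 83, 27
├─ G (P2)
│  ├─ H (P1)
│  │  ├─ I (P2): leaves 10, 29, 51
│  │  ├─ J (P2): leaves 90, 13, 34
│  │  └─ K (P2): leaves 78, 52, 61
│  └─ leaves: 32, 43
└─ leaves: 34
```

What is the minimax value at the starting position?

34

D (P2): min(48, 8, 92) = 8
E (P2): min(36, 11, 54) = 11
F (P2): min(50, 89, 80) = 50
C (P1): max(8, 11, 50) = 50
B (P2): min(50, 83, 27) = 27
I (P2): min(10, 29, 51) = 10
J (P2): min(90, 13, 34) = 13
K (P2): min(78, 52, 61) = 52
H (P1): max(10, 13, 52) = 52
G (P2): min(52, 32, 43) = 32
Root (P1): max(27, 32, 34) = 34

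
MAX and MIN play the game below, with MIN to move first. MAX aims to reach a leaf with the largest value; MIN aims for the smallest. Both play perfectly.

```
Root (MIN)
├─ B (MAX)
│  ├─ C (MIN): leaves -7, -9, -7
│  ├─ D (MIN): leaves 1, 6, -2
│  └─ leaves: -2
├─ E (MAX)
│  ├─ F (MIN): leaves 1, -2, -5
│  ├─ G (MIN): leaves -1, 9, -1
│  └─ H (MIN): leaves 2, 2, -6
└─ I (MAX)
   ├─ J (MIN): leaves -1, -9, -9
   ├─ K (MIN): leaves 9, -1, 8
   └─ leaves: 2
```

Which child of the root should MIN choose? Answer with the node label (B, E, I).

C (MIN): min(-7, -9, -7) = -9
D (MIN): min(1, 6, -2) = -2
B (MAX): max(-9, -2, -2) = -2
F (MIN): min(1, -2, -5) = -5
G (MIN): min(-1, 9, -1) = -1
H (MIN): min(2, 2, -6) = -6
E (MAX): max(-5, -1, -6) = -1
J (MIN): min(-1, -9, -9) = -9
K (MIN): min(9, -1, 8) = -1
I (MAX): max(-9, -1, 2) = 2
Root (MIN): min(-2, -1, 2) = -2
MIN picks the child with the lowest value: B (value -2).

B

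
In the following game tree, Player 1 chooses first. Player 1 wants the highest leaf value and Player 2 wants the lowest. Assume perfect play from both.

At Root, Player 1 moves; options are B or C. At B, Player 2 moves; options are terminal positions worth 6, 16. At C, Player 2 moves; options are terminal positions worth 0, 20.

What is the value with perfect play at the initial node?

B (Player 2): min(6, 16) = 6
C (Player 2): min(0, 20) = 0
Root (Player 1): max(6, 0) = 6

6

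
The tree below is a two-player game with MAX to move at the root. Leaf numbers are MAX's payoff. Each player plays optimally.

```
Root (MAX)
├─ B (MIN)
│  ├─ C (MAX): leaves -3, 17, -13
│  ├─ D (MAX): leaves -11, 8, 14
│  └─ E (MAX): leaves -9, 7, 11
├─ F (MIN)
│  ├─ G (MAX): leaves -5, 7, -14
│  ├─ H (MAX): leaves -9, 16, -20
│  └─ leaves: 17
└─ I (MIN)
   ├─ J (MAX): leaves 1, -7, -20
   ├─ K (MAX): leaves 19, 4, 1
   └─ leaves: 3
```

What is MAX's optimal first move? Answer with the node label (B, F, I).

C (MAX): max(-3, 17, -13) = 17
D (MAX): max(-11, 8, 14) = 14
E (MAX): max(-9, 7, 11) = 11
B (MIN): min(17, 14, 11) = 11
G (MAX): max(-5, 7, -14) = 7
H (MAX): max(-9, 16, -20) = 16
F (MIN): min(7, 16, 17) = 7
J (MAX): max(1, -7, -20) = 1
K (MAX): max(19, 4, 1) = 19
I (MIN): min(1, 19, 3) = 1
Root (MAX): max(11, 7, 1) = 11
MAX picks the child with the highest value: B (value 11).

B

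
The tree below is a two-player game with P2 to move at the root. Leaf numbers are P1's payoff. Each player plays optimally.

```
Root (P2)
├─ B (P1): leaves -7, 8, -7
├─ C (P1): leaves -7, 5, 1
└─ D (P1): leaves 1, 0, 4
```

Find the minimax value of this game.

B (P1): max(-7, 8, -7) = 8
C (P1): max(-7, 5, 1) = 5
D (P1): max(1, 0, 4) = 4
Root (P2): min(8, 5, 4) = 4

4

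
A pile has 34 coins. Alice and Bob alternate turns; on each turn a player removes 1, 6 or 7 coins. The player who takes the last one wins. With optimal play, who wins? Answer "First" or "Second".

Mark each pile size as W (mover wins) or L (mover loses):
i:   0  1  2  3  4  5  6  7  8  9 10 11 12 13 14 15 16 17 18 19 20 21 22 23 24 25 26 27 28 29 30 31 32 33 34
     L  W  L  W  L  W  W  W  W  W  W  W  L  W  L  W  L  W  W  W  W  W  W  W  L  W  L  W  L  W  W  W  W  W  W
Position 34 is W, so the first player wins.

First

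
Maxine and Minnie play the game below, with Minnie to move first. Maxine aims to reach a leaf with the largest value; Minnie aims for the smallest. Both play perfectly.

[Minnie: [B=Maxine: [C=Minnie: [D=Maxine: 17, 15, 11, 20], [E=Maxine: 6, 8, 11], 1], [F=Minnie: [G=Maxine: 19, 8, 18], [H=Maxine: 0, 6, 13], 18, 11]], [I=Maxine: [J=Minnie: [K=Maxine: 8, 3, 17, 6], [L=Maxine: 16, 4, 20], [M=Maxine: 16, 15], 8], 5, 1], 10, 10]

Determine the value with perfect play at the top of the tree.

D (Maxine): max(17, 15, 11, 20) = 20
E (Maxine): max(6, 8, 11) = 11
C (Minnie): min(20, 11, 1) = 1
G (Maxine): max(19, 8, 18) = 19
H (Maxine): max(0, 6, 13) = 13
F (Minnie): min(19, 13, 18, 11) = 11
B (Maxine): max(1, 11) = 11
K (Maxine): max(8, 3, 17, 6) = 17
L (Maxine): max(16, 4, 20) = 20
M (Maxine): max(16, 15) = 16
J (Minnie): min(17, 20, 16, 8) = 8
I (Maxine): max(8, 5, 1) = 8
Root (Minnie): min(11, 8, 10, 10) = 8

8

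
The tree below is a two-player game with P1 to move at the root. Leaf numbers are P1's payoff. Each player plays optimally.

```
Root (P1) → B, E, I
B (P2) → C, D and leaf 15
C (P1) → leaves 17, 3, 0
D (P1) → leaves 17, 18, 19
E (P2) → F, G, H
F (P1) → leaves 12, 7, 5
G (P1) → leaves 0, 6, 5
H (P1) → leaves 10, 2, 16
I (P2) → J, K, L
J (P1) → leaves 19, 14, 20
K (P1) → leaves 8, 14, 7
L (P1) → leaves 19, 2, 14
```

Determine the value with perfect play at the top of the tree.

15

C (P1): max(17, 3, 0) = 17
D (P1): max(17, 18, 19) = 19
B (P2): min(17, 19, 15) = 15
F (P1): max(12, 7, 5) = 12
G (P1): max(0, 6, 5) = 6
H (P1): max(10, 2, 16) = 16
E (P2): min(12, 6, 16) = 6
J (P1): max(19, 14, 20) = 20
K (P1): max(8, 14, 7) = 14
L (P1): max(19, 2, 14) = 19
I (P2): min(20, 14, 19) = 14
Root (P1): max(15, 6, 14) = 15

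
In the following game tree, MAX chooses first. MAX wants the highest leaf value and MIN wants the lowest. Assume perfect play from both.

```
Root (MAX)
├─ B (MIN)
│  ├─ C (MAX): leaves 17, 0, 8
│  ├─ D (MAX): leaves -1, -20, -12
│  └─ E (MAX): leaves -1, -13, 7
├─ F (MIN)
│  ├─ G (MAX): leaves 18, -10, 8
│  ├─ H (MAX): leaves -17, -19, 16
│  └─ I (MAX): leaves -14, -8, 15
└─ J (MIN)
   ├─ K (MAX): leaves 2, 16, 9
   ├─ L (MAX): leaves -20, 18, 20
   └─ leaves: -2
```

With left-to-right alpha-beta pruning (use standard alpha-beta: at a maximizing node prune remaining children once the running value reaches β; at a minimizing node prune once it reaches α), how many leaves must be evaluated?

22

C [α=-∞,β=+∞]: v=17
D [α=-∞,β=17]: v=-1
E [α=-∞,β=-1]: v=-1 after child 1 ≥ β → β-cutoff, skip 2
B [α=-∞,β=+∞]: v=-1
G [α=-1,β=+∞]: v=18
H [α=-1,β=18]: v=16
I [α=-1,β=16]: v=15
F [α=-1,β=+∞]: v=15
K [α=15,β=+∞]: v=16
L [α=15,β=16]: v=18 after child 2 ≥ β → β-cutoff, skip 1
J [α=15,β=+∞]: v=-2
Root [α=-∞,β=+∞]: v=15
Leaves evaluated: 22 of 25.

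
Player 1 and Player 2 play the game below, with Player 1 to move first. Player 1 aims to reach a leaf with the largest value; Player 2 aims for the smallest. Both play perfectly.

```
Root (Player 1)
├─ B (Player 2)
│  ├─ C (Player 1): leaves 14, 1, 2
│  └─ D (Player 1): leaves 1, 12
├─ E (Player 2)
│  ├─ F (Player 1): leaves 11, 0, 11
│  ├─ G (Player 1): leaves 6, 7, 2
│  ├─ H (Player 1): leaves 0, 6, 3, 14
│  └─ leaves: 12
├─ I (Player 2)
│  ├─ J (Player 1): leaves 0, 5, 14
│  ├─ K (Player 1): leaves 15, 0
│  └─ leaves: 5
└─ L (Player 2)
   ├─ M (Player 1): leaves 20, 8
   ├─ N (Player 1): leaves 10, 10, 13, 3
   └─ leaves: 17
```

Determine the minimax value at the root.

13

C (Player 1): max(14, 1, 2) = 14
D (Player 1): max(1, 12) = 12
B (Player 2): min(14, 12) = 12
F (Player 1): max(11, 0, 11) = 11
G (Player 1): max(6, 7, 2) = 7
H (Player 1): max(0, 6, 3, 14) = 14
E (Player 2): min(11, 7, 14, 12) = 7
J (Player 1): max(0, 5, 14) = 14
K (Player 1): max(15, 0) = 15
I (Player 2): min(14, 15, 5) = 5
M (Player 1): max(20, 8) = 20
N (Player 1): max(10, 10, 13, 3) = 13
L (Player 2): min(20, 13, 17) = 13
Root (Player 1): max(12, 7, 5, 13) = 13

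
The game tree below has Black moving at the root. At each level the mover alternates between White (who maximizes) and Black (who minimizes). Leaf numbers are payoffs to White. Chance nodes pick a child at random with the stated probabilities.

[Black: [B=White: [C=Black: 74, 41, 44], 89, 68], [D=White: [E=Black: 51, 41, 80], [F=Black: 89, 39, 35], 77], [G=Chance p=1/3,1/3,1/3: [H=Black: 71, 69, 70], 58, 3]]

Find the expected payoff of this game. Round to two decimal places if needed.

43.33

C (Black): min(74, 41, 44) = 41
B (White): max(41, 89, 68) = 89
E (Black): min(51, 41, 80) = 41
F (Black): min(89, 39, 35) = 35
D (White): max(41, 35, 77) = 77
H (Black): min(71, 69, 70) = 69
G (Chance): 1/3·69 + 1/3·58 + 1/3·3 = 43.33
Root (Black): min(89, 77, 43.33) = 43.33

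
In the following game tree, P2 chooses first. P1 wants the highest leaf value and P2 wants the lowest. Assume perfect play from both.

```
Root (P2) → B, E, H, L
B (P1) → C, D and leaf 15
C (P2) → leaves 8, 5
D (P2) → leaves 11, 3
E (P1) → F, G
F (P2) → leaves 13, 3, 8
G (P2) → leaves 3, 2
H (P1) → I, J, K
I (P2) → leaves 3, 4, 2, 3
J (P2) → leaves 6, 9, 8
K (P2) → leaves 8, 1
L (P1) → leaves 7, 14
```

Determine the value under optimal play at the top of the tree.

3

C (P2): min(8, 5) = 5
D (P2): min(11, 3) = 3
B (P1): max(5, 3, 15) = 15
F (P2): min(13, 3, 8) = 3
G (P2): min(3, 2) = 2
E (P1): max(3, 2) = 3
I (P2): min(3, 4, 2, 3) = 2
J (P2): min(6, 9, 8) = 6
K (P2): min(8, 1) = 1
H (P1): max(2, 6, 1) = 6
L (P1): max(7, 14) = 14
Root (P2): min(15, 3, 6, 14) = 3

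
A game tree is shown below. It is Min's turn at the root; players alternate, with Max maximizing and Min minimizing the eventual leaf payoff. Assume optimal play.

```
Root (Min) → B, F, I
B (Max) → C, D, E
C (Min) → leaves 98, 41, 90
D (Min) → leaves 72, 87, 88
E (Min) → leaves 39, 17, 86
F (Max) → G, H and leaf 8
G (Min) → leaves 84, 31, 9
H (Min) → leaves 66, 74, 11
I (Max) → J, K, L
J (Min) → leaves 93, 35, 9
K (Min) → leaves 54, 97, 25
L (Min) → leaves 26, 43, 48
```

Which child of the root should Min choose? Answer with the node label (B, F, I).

C (Min): min(98, 41, 90) = 41
D (Min): min(72, 87, 88) = 72
E (Min): min(39, 17, 86) = 17
B (Max): max(41, 72, 17) = 72
G (Min): min(84, 31, 9) = 9
H (Min): min(66, 74, 11) = 11
F (Max): max(9, 11, 8) = 11
J (Min): min(93, 35, 9) = 9
K (Min): min(54, 97, 25) = 25
L (Min): min(26, 43, 48) = 26
I (Max): max(9, 25, 26) = 26
Root (Min): min(72, 11, 26) = 11
Min picks the child with the lowest value: F (value 11).

F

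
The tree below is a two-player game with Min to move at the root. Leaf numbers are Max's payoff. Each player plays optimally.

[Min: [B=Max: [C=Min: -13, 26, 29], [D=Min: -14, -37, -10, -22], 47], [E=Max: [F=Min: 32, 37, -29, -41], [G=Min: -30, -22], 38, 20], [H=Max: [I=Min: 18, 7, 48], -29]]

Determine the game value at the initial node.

7

C (Min): min(-13, 26, 29) = -13
D (Min): min(-14, -37, -10, -22) = -37
B (Max): max(-13, -37, 47) = 47
F (Min): min(32, 37, -29, -41) = -41
G (Min): min(-30, -22) = -30
E (Max): max(-41, -30, 38, 20) = 38
I (Min): min(18, 7, 48) = 7
H (Max): max(7, -29) = 7
Root (Min): min(47, 38, 7) = 7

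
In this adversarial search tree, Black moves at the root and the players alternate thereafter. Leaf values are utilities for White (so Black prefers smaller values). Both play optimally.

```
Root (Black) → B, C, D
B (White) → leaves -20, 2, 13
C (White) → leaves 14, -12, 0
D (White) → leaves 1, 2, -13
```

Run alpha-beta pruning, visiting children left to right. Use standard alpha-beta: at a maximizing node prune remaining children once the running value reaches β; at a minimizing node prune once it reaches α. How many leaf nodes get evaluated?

B [α=-∞,β=+∞]: v=13
C [α=-∞,β=13]: v=14 after child 1 ≥ β → β-cutoff, skip 2
D [α=-∞,β=13]: v=2
Root [α=-∞,β=+∞]: v=2
Leaves evaluated: 7 of 9.

7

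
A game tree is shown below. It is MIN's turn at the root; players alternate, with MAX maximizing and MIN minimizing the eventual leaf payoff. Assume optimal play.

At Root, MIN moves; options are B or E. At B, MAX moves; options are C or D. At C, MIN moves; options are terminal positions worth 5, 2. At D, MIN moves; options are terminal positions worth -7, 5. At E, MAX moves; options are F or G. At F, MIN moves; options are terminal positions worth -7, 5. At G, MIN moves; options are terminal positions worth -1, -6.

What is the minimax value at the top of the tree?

C (MIN): min(5, 2) = 2
D (MIN): min(-7, 5) = -7
B (MAX): max(2, -7) = 2
F (MIN): min(-7, 5) = -7
G (MIN): min(-1, -6) = -6
E (MAX): max(-7, -6) = -6
Root (MIN): min(2, -6) = -6

-6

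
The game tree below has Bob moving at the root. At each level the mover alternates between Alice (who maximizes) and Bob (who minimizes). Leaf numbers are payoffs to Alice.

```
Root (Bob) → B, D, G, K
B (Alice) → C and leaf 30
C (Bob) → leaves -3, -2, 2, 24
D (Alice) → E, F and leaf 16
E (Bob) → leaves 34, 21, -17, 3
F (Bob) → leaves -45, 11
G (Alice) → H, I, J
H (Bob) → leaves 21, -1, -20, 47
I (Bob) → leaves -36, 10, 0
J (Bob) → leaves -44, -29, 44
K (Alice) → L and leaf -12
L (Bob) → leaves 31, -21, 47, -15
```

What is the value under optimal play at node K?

L: min(31, -21, 47, -15) = -21
K: max(-21, -12) = -12

-12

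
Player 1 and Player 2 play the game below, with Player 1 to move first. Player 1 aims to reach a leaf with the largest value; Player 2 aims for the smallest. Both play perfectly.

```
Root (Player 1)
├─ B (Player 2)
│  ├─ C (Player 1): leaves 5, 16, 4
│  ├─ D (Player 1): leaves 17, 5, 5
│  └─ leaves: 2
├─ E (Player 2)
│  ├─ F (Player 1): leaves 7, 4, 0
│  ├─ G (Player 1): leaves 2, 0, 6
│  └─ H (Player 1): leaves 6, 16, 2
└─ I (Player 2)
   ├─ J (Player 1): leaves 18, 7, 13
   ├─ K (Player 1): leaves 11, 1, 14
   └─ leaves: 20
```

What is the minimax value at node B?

C: max(5, 16, 4) = 16
D: max(17, 5, 5) = 17
B: min(16, 17, 2) = 2

2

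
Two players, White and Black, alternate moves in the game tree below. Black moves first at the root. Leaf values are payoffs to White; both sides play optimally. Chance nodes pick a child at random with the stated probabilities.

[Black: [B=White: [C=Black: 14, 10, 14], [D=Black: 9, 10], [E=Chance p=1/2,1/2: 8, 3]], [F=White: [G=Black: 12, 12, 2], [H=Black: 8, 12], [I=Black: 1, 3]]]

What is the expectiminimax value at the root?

C (Black): min(14, 10, 14) = 10
D (Black): min(9, 10) = 9
E (Chance): 1/2·8 + 1/2·3 = 5.5
B (White): max(10, 9, 5.5) = 10
G (Black): min(12, 12, 2) = 2
H (Black): min(8, 12) = 8
I (Black): min(1, 3) = 1
F (White): max(2, 8, 1) = 8
Root (Black): min(10, 8) = 8

8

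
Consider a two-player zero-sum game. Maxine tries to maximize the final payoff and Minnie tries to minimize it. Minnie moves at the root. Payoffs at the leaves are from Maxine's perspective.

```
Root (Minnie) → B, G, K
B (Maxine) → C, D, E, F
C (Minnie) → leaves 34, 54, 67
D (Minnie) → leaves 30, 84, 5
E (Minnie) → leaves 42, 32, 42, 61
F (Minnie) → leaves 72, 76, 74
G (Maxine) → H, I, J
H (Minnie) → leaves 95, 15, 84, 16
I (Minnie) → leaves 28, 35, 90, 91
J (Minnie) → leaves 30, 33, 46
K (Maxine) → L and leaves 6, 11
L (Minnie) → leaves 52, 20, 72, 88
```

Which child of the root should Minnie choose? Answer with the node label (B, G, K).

C (Minnie): min(34, 54, 67) = 34
D (Minnie): min(30, 84, 5) = 5
E (Minnie): min(42, 32, 42, 61) = 32
F (Minnie): min(72, 76, 74) = 72
B (Maxine): max(34, 5, 32, 72) = 72
H (Minnie): min(95, 15, 84, 16) = 15
I (Minnie): min(28, 35, 90, 91) = 28
J (Minnie): min(30, 33, 46) = 30
G (Maxine): max(15, 28, 30) = 30
L (Minnie): min(52, 20, 72, 88) = 20
K (Maxine): max(20, 6, 11) = 20
Root (Minnie): min(72, 30, 20) = 20
Minnie picks the child with the lowest value: K (value 20).

K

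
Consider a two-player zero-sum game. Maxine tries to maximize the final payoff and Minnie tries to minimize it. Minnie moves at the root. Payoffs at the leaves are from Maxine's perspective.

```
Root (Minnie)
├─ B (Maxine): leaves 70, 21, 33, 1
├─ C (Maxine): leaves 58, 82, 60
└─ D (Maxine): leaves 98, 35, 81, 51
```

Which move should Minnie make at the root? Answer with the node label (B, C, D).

B (Maxine): max(70, 21, 33, 1) = 70
C (Maxine): max(58, 82, 60) = 82
D (Maxine): max(98, 35, 81, 51) = 98
Root (Minnie): min(70, 82, 98) = 70
Minnie picks the child with the lowest value: B (value 70).

B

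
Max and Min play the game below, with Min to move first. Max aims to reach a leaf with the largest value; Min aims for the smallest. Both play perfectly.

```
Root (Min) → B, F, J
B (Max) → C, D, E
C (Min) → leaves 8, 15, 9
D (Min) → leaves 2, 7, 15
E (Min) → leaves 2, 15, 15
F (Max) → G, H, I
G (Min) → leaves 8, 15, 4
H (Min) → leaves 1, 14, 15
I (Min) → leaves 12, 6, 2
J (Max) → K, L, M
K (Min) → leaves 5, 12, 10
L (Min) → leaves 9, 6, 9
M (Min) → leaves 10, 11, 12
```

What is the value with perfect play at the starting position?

C (Min): min(8, 15, 9) = 8
D (Min): min(2, 7, 15) = 2
E (Min): min(2, 15, 15) = 2
B (Max): max(8, 2, 2) = 8
G (Min): min(8, 15, 4) = 4
H (Min): min(1, 14, 15) = 1
I (Min): min(12, 6, 2) = 2
F (Max): max(4, 1, 2) = 4
K (Min): min(5, 12, 10) = 5
L (Min): min(9, 6, 9) = 6
M (Min): min(10, 11, 12) = 10
J (Max): max(5, 6, 10) = 10
Root (Min): min(8, 4, 10) = 4

4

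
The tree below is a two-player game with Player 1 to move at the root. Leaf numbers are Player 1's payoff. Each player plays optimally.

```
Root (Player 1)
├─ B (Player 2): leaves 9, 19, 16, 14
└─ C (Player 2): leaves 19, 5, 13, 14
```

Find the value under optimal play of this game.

9

B (Player 2): min(9, 19, 16, 14) = 9
C (Player 2): min(19, 5, 13, 14) = 5
Root (Player 1): max(9, 5) = 9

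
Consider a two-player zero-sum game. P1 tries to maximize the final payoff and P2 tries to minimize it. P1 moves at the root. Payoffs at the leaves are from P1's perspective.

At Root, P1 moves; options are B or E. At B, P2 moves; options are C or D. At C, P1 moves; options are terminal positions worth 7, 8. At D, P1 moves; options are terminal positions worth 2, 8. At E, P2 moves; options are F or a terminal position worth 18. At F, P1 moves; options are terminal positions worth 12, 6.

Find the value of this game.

C (P1): max(7, 8) = 8
D (P1): max(2, 8) = 8
B (P2): min(8, 8) = 8
F (P1): max(12, 6) = 12
E (P2): min(12, 18) = 12
Root (P1): max(8, 12) = 12

12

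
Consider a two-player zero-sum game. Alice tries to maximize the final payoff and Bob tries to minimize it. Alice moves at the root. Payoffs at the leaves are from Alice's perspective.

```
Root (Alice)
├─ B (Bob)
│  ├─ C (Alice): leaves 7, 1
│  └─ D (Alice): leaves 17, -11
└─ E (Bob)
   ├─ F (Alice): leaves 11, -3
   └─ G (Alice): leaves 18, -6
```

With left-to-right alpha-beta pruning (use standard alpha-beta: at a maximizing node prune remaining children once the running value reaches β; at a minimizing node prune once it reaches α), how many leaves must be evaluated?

C [α=-∞,β=+∞]: v=7
D [α=-∞,β=7]: v=17 after child 1 ≥ β → β-cutoff, skip 1
B [α=-∞,β=+∞]: v=7
F [α=7,β=+∞]: v=11
G [α=7,β=11]: v=18 after child 1 ≥ β → β-cutoff, skip 1
E [α=7,β=+∞]: v=11
Root [α=-∞,β=+∞]: v=11
Leaves evaluated: 6 of 8.

6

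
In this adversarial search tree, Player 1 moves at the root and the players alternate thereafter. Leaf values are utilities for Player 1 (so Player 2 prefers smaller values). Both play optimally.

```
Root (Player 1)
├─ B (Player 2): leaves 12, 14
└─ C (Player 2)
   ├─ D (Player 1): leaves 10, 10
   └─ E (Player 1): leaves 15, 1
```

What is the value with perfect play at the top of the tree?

12

B (Player 2): min(12, 14) = 12
D (Player 1): max(10, 10) = 10
E (Player 1): max(15, 1) = 15
C (Player 2): min(10, 15) = 10
Root (Player 1): max(12, 10) = 12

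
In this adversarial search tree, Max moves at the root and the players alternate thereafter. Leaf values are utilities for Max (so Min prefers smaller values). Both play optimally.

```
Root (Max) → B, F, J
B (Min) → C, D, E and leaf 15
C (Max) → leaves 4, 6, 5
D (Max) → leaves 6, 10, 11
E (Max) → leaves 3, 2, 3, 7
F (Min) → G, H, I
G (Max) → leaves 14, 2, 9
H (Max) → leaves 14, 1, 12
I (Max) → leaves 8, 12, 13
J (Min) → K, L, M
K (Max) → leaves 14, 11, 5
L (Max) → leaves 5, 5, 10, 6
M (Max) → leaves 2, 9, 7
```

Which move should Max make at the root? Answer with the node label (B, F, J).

C (Max): max(4, 6, 5) = 6
D (Max): max(6, 10, 11) = 11
E (Max): max(3, 2, 3, 7) = 7
B (Min): min(6, 11, 7, 15) = 6
G (Max): max(14, 2, 9) = 14
H (Max): max(14, 1, 12) = 14
I (Max): max(8, 12, 13) = 13
F (Min): min(14, 14, 13) = 13
K (Max): max(14, 11, 5) = 14
L (Max): max(5, 5, 10, 6) = 10
M (Max): max(2, 9, 7) = 9
J (Min): min(14, 10, 9) = 9
Root (Max): max(6, 13, 9) = 13
Max picks the child with the highest value: F (value 13).

F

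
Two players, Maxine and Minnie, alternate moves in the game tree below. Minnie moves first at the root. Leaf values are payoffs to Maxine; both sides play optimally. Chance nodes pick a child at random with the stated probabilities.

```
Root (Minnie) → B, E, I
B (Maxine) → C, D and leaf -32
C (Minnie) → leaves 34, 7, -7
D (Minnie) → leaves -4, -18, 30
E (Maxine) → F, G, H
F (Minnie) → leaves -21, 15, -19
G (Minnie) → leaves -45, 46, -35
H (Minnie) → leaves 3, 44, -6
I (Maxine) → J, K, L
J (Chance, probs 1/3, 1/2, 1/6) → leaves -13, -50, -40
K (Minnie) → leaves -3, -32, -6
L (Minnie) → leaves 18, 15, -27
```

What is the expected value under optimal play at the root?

-27

C (Minnie): min(34, 7, -7) = -7
D (Minnie): min(-4, -18, 30) = -18
B (Maxine): max(-7, -18, -32) = -7
F (Minnie): min(-21, 15, -19) = -21
G (Minnie): min(-45, 46, -35) = -45
H (Minnie): min(3, 44, -6) = -6
E (Maxine): max(-21, -45, -6) = -6
J (Chance): 1/3·-13 + 1/2·-50 + 1/6·-40 = -36
K (Minnie): min(-3, -32, -6) = -32
L (Minnie): min(18, 15, -27) = -27
I (Maxine): max(-36, -32, -27) = -27
Root (Minnie): min(-7, -6, -27) = -27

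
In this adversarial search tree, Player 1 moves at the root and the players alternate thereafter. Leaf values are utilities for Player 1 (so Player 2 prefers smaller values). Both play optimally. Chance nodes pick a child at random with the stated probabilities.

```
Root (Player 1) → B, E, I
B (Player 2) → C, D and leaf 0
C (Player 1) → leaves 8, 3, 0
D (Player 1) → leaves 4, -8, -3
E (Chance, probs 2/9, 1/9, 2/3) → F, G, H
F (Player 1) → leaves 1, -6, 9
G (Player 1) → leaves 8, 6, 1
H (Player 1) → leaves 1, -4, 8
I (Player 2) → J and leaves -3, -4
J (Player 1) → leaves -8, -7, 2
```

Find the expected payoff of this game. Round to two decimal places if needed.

C (Player 1): max(8, 3, 0) = 8
D (Player 1): max(4, -8, -3) = 4
B (Player 2): min(8, 4, 0) = 0
F (Player 1): max(1, -6, 9) = 9
G (Player 1): max(8, 6, 1) = 8
H (Player 1): max(1, -4, 8) = 8
E (Chance): 2/9·9 + 1/9·8 + 2/3·8 = 8.22
J (Player 1): max(-8, -7, 2) = 2
I (Player 2): min(2, -3, -4) = -4
Root (Player 1): max(0, 8.22, -4) = 8.22

8.22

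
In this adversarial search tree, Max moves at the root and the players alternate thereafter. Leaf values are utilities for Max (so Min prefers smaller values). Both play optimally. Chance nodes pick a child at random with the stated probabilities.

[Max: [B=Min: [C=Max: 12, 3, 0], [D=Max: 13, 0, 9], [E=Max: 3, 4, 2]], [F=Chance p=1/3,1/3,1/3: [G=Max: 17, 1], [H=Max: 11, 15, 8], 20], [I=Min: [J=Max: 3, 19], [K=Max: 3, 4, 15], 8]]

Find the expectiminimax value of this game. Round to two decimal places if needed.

C (Max): max(12, 3, 0) = 12
D (Max): max(13, 0, 9) = 13
E (Max): max(3, 4, 2) = 4
B (Min): min(12, 13, 4) = 4
G (Max): max(17, 1) = 17
H (Max): max(11, 15, 8) = 15
F (Chance): 1/3·17 + 1/3·15 + 1/3·20 = 17.33
J (Max): max(3, 19) = 19
K (Max): max(3, 4, 15) = 15
I (Min): min(19, 15, 8) = 8
Root (Max): max(4, 17.33, 8) = 17.33

17.33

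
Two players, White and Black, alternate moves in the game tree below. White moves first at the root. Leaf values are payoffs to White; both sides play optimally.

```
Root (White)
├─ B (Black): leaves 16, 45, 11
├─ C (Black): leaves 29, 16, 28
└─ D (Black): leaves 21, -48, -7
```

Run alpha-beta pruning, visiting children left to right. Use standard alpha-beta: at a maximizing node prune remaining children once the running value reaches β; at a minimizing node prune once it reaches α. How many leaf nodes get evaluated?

8

B [α=-∞,β=+∞]: v=11
C [α=11,β=+∞]: v=16
D [α=16,β=+∞]: v=-48 after child 2 ≤ α → α-cutoff, skip 1
Root [α=-∞,β=+∞]: v=16
Leaves evaluated: 8 of 9.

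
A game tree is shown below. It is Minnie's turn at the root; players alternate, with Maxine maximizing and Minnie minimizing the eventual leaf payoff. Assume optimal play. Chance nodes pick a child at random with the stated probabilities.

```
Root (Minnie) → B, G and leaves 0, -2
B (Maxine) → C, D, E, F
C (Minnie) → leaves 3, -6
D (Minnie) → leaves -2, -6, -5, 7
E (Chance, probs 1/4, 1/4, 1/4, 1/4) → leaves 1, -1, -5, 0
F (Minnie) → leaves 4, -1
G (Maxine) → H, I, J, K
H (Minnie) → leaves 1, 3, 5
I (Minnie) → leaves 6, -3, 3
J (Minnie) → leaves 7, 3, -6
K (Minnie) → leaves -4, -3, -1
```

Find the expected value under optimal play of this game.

C (Minnie): min(3, -6) = -6
D (Minnie): min(-2, -6, -5, 7) = -6
E (Chance): 1/4·1 + 1/4·-1 + 1/4·-5 + 1/4·0 = -1.25
F (Minnie): min(4, -1) = -1
B (Maxine): max(-6, -6, -1.25, -1) = -1
H (Minnie): min(1, 3, 5) = 1
I (Minnie): min(6, -3, 3) = -3
J (Minnie): min(7, 3, -6) = -6
K (Minnie): min(-4, -3, -1) = -4
G (Maxine): max(1, -3, -6, -4) = 1
Root (Minnie): min(-1, 1, 0, -2) = -2

-2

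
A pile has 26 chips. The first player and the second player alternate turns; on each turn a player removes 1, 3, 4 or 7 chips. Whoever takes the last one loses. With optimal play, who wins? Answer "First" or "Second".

Positions where the player to move wins (W) vs loses (L):
i:   0  1  2  3  4  5  6  7  8  9 10 11 12 13 14 15 16 17 18 19 20 21 22 23 24 25 26
     W  L  W  L  W  W  W  W  W  L  W  L  W  W  W  W  W  L  W  L  W  W  W  W  W  L  W
Position 26 is W, so the first player wins.

First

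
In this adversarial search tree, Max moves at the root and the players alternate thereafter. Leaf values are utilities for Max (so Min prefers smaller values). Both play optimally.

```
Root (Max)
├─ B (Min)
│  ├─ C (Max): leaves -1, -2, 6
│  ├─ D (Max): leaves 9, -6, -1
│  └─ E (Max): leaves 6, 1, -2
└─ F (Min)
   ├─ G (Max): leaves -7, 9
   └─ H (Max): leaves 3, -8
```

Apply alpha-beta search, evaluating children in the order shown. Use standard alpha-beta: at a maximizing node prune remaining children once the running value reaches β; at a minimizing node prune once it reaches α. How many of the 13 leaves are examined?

C [α=-∞,β=+∞]: v=6
D [α=-∞,β=6]: v=9 after child 1 ≥ β → β-cutoff, skip 2
E [α=-∞,β=6]: v=6 after child 1 ≥ β → β-cutoff, skip 2
B [α=-∞,β=+∞]: v=6
G [α=6,β=+∞]: v=9
H [α=6,β=9]: v=3
F [α=6,β=+∞]: v=3
Root [α=-∞,β=+∞]: v=6
Leaves evaluated: 9 of 13.

9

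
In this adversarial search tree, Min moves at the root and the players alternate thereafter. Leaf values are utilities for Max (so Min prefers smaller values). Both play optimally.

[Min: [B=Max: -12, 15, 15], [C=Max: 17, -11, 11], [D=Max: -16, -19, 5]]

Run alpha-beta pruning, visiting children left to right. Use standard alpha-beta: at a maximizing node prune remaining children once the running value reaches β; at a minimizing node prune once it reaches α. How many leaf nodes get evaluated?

7

B [α=-∞,β=+∞]: v=15
C [α=-∞,β=15]: v=17 after child 1 ≥ β → β-cutoff, skip 2
D [α=-∞,β=15]: v=5
Root [α=-∞,β=+∞]: v=5
Leaves evaluated: 7 of 9.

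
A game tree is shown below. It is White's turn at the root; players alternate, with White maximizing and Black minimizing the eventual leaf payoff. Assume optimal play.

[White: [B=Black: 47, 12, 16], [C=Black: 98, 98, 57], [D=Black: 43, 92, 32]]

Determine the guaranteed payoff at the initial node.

B (Black): min(47, 12, 16) = 12
C (Black): min(98, 98, 57) = 57
D (Black): min(43, 92, 32) = 32
Root (White): max(12, 57, 32) = 57

57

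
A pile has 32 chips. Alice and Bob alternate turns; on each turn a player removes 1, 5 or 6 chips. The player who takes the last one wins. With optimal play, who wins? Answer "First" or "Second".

Mark each pile size as W (mover wins) or L (mover loses):
i:   0  1  2  3  4  5  6  7  8  9 10 11 12 13 14 15 16 17 18 19 20 21 22 23 24 25 26 27 28 29 30 31 32
     L  W  L  W  L  W  W  W  W  W  W  L  W  L  W  L  W  W  W  W  W  W  L  W  L  W  L  W  W  W  W  W  W
Position 32 is W, so the first player wins.

First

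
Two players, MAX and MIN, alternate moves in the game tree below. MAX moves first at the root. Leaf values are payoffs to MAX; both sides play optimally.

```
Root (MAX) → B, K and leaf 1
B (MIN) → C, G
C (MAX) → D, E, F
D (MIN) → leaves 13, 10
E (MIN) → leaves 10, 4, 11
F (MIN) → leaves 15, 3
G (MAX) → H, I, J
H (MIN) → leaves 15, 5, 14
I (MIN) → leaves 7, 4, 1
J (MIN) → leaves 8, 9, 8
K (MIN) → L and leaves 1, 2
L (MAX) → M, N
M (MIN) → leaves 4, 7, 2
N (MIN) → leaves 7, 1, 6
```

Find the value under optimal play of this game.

D (MIN): min(13, 10) = 10
E (MIN): min(10, 4, 11) = 4
F (MIN): min(15, 3) = 3
C (MAX): max(10, 4, 3) = 10
H (MIN): min(15, 5, 14) = 5
I (MIN): min(7, 4, 1) = 1
J (MIN): min(8, 9, 8) = 8
G (MAX): max(5, 1, 8) = 8
B (MIN): min(10, 8) = 8
M (MIN): min(4, 7, 2) = 2
N (MIN): min(7, 1, 6) = 1
L (MAX): max(2, 1) = 2
K (MIN): min(2, 1, 2) = 1
Root (MAX): max(8, 1, 1) = 8

8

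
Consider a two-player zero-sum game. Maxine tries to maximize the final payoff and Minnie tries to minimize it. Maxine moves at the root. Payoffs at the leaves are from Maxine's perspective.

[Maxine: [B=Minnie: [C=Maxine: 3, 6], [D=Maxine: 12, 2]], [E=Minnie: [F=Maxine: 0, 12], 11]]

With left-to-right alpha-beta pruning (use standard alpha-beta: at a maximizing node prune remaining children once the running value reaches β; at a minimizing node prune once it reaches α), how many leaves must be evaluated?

C [α=-∞,β=+∞]: v=6
D [α=-∞,β=6]: v=12 after child 1 ≥ β → β-cutoff, skip 1
B [α=-∞,β=+∞]: v=6
F [α=6,β=+∞]: v=12
E [α=6,β=+∞]: v=11
Root [α=-∞,β=+∞]: v=11
Leaves evaluated: 6 of 7.

6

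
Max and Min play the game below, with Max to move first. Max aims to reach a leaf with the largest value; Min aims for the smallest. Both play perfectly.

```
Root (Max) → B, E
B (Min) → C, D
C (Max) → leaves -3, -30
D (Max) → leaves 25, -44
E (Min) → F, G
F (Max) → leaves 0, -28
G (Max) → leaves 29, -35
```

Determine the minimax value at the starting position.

C (Max): max(-3, -30) = -3
D (Max): max(25, -44) = 25
B (Min): min(-3, 25) = -3
F (Max): max(0, -28) = 0
G (Max): max(29, -35) = 29
E (Min): min(0, 29) = 0
Root (Max): max(-3, 0) = 0

0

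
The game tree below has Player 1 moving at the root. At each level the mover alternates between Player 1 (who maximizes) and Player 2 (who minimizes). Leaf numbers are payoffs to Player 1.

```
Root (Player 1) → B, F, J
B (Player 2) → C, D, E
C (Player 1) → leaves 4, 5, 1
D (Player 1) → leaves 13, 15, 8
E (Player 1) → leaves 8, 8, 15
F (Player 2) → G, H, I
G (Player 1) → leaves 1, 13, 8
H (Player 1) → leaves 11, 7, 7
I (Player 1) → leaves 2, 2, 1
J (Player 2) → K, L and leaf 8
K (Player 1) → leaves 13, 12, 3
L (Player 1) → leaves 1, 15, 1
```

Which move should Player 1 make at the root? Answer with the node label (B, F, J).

C (Player 1): max(4, 5, 1) = 5
D (Player 1): max(13, 15, 8) = 15
E (Player 1): max(8, 8, 15) = 15
B (Player 2): min(5, 15, 15) = 5
G (Player 1): max(1, 13, 8) = 13
H (Player 1): max(11, 7, 7) = 11
I (Player 1): max(2, 2, 1) = 2
F (Player 2): min(13, 11, 2) = 2
K (Player 1): max(13, 12, 3) = 13
L (Player 1): max(1, 15, 1) = 15
J (Player 2): min(13, 15, 8) = 8
Root (Player 1): max(5, 2, 8) = 8
Player 1 picks the child with the highest value: J (value 8).

J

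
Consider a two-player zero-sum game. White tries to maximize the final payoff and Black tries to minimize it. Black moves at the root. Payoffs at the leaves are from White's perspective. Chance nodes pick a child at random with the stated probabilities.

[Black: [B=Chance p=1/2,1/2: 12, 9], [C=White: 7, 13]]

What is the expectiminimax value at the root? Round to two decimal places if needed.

B (Chance): 1/2·12 + 1/2·9 = 10.5
C (White): max(7, 13) = 13
Root (Black): min(10.5, 13) = 10.5

10.5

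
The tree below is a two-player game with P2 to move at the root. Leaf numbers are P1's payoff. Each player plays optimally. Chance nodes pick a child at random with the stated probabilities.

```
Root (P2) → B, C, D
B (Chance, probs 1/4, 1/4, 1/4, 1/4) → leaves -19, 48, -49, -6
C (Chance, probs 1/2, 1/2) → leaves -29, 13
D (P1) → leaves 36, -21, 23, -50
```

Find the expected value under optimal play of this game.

B (Chance): 1/4·-19 + 1/4·48 + 1/4·-49 + 1/4·-6 = -6.5
C (Chance): 1/2·-29 + 1/2·13 = -8
D (P1): max(36, -21, 23, -50) = 36
Root (P2): min(-6.5, -8, 36) = -8

-8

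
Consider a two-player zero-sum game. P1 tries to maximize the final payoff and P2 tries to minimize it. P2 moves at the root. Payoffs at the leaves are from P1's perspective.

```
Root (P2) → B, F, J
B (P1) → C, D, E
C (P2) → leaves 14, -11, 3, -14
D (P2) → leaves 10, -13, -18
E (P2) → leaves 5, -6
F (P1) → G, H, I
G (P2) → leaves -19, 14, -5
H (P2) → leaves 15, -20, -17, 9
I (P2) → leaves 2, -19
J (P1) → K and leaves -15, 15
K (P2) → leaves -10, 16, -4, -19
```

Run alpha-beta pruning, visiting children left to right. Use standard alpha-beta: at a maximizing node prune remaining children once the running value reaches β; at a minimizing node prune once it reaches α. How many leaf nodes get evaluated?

C [α=-∞,β=+∞]: v=-14
D [α=-14,β=+∞]: v=-18
E [α=-14,β=+∞]: v=-6
B [α=-∞,β=+∞]: v=-6
G [α=-∞,β=-6]: v=-19
H [α=-19,β=-6]: v=-20 after child 2 ≤ α → α-cutoff, skip 2
I [α=-19,β=-6]: v=-19
F [α=-∞,β=-6]: v=-19
K [α=-∞,β=-19]: v=-19
J [α=-∞,β=-19]: v=-19 after child 1 ≥ β → β-cutoff, skip 2
Root [α=-∞,β=+∞]: v=-19
Leaves evaluated: 20 of 24.

20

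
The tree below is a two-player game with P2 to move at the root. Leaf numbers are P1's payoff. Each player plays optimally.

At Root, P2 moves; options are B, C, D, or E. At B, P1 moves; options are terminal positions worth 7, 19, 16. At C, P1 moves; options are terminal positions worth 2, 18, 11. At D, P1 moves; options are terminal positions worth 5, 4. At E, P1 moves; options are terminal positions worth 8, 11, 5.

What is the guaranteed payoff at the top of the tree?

B (P1): max(7, 19, 16) = 19
C (P1): max(2, 18, 11) = 18
D (P1): max(5, 4) = 5
E (P1): max(8, 11, 5) = 11
Root (P2): min(19, 18, 5, 11) = 5

5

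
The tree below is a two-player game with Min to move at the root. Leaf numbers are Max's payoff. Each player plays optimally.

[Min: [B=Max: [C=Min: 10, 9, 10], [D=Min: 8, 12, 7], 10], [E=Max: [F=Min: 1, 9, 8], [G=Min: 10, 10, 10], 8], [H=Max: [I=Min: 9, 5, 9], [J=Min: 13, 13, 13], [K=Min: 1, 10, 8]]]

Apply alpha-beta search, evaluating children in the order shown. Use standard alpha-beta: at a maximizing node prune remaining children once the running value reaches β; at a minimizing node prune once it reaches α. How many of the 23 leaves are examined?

17

C [α=-∞,β=+∞]: v=9
D [α=9,β=+∞]: v=8 after child 1 ≤ α → α-cutoff, skip 2
B [α=-∞,β=+∞]: v=10
F [α=-∞,β=10]: v=1
G [α=1,β=10]: v=10
E [α=-∞,β=10]: v=10 after child 2 ≥ β → β-cutoff, skip 1
I [α=-∞,β=10]: v=5
J [α=5,β=10]: v=13
H [α=-∞,β=10]: v=13 after child 2 ≥ β → β-cutoff, skip 1
Root [α=-∞,β=+∞]: v=10
Leaves evaluated: 17 of 23.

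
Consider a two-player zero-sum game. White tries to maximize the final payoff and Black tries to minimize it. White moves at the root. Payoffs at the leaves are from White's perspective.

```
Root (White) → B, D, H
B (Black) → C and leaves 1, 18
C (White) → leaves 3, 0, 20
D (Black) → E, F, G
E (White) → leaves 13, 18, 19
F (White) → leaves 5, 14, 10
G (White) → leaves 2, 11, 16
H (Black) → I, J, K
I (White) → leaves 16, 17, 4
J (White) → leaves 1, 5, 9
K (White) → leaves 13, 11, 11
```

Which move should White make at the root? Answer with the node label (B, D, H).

C (White): max(3, 0, 20) = 20
B (Black): min(20, 1, 18) = 1
E (White): max(13, 18, 19) = 19
F (White): max(5, 14, 10) = 14
G (White): max(2, 11, 16) = 16
D (Black): min(19, 14, 16) = 14
I (White): max(16, 17, 4) = 17
J (White): max(1, 5, 9) = 9
K (White): max(13, 11, 11) = 13
H (Black): min(17, 9, 13) = 9
Root (White): max(1, 14, 9) = 14
White picks the child with the highest value: D (value 14).

D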